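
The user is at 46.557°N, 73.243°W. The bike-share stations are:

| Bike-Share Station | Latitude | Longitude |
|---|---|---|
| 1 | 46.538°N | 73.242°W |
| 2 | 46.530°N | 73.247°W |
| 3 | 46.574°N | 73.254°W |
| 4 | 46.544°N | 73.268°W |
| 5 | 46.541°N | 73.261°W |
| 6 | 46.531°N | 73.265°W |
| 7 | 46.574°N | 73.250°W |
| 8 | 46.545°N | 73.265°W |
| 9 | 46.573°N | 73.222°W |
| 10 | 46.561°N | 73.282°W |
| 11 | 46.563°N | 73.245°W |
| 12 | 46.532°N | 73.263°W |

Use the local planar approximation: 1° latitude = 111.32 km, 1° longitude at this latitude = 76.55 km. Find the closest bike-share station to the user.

11

Distances from 46.557°N, 73.243°W:
1: 2.11646 km
2: 3.02120 km
3: 2.07132 km
4: 2.39931 km
5: 2.25189 km
6: 3.34862 km
7: 1.96684 km
8: 2.14957 km
9: 2.39929 km
10: 3.01847 km
11: 0.68524 km
12: 3.17633 km
Minimum: 11 at 0.68524 km.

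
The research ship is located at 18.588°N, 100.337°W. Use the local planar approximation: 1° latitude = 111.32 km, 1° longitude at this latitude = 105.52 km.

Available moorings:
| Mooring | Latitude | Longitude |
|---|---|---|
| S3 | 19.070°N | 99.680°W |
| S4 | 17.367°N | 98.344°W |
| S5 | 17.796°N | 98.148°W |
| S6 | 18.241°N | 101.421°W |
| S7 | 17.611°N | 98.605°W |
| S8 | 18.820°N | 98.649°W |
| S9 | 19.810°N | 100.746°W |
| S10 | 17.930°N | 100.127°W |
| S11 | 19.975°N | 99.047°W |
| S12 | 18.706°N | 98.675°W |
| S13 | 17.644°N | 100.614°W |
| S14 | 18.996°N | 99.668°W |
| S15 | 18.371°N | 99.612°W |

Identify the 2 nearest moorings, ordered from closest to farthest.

S10, S15

Distances from 18.588°N, 100.337°W:
S3: √((0.482·111.32)² + (0.657·105.52)²) = √(2878.99209 + 4806.18301) = 87.665 km
S4: √((-1.221·111.32)² + (1.993·105.52)²) = √(18474.71397 + 44226.66202) = 250.402 km
S5: √((-0.792·111.32)² + (2.189·105.52)²) = √(7773.14481 + 53353.27564) = 247.238 km
S6: √((-0.347·111.32)² + (-1.084·105.52)²) = √(1492.12547 + 13083.62625) = 120.730 km
S7: √((-0.977·111.32)² + (1.732·105.52)²) = √(11828.65929 + 33401.45153) = 212.674 km
S8: √((0.232·111.32)² + (1.688·105.52)²) = √(666.99467 + 31725.93643) = 179.980 km
S9: √((1.222·111.32)² + (-0.409·105.52)²) = √(18504.98797 + 1862.58534) = 142.715 km
S10: √((-0.658·111.32)² + (0.210·105.52)²) = √(5365.35154 + 491.03014) = 76.527 km
S11: √((1.387·111.32)² + (1.290·105.52)²) = √(23839.61939 + 18528.87219) = 205.836 km
S12: √((0.118·111.32)² + (1.662·105.52)²) = √(172.54819 + 30756.12406) = 175.865 km
S13: √((-0.944·111.32)² + (-0.277·105.52)²) = √(11043.08421 + 854.33678) = 109.075 km
S14: √((0.408·111.32)² + (0.669·105.52)²) = √(2062.84559 + 4983.35471) = 83.942 km
S15: √((-0.217·111.32)² + (0.725·105.52)²) = √(583.53359 + 5852.55600) = 80.225 km
Sorted: S10 (76.527 km) < S15 (80.225 km) < S14 (83.942 km) < S3 (87.665 km) < …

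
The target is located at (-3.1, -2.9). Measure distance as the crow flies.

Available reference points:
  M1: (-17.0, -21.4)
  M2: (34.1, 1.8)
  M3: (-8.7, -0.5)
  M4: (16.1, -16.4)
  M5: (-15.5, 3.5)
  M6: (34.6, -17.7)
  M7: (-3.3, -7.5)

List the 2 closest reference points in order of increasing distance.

Distances from (-3.1, -2.9):
M1: √((-13.9)² + (-18.5)²) = √(193.210 + 342.250) = 23.1
M2: √((37.2)² + (4.7)²) = √(1383.840 + 22.090) = 37.5
M3: √((-5.6)² + (2.4)²) = √(31.360 + 5.760) = 6.1
M4: √((19.2)² + (-13.5)²) = √(368.640 + 182.250) = 23.5
M5: √((-12.4)² + (6.4)²) = √(153.760 + 40.960) = 14.0
M6: √((37.7)² + (-14.8)²) = √(1421.290 + 219.040) = 40.5
M7: √((-0.2)² + (-4.6)²) = √(0.040 + 21.160) = 4.6
Sorted: M7 (4.6) < M3 (6.1) < M5 (14.0) < M1 (23.1) < …

M7, M3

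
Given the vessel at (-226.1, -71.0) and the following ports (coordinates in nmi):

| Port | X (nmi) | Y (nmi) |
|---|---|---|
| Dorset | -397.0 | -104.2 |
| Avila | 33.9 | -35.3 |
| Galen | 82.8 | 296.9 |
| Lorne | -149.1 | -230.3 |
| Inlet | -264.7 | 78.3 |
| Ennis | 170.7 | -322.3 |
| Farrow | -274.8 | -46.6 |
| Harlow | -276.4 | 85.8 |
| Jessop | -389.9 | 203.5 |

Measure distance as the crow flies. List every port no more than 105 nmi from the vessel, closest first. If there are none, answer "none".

Distances from (-226.1, -71.0):
Dorset: √((-170.9)² + (-33.2)²) = √(29206.810 + 1102.240) = 174.1 nmi
Avila: √((260.0)² + (35.7)²) = √(67600.000 + 1274.490) = 262.4 nmi
Galen: √((308.9)² + (367.9)²) = √(95419.210 + 135350.410) = 480.4 nmi
Lorne: √((77.0)² + (-159.3)²) = √(5929.000 + 25376.490) = 176.9 nmi
Inlet: √((-38.6)² + (149.3)²) = √(1489.960 + 22290.490) = 154.2 nmi
Ennis: √((396.8)² + (-251.3)²) = √(157450.240 + 63151.690) = 469.7 nmi
Farrow: √((-48.7)² + (24.4)²) = √(2371.690 + 595.360) = 54.5 nmi
Harlow: √((-50.3)² + (156.8)²) = √(2530.090 + 24586.240) = 164.7 nmi
Jessop: √((-163.8)² + (274.5)²) = √(26830.440 + 75350.250) = 319.7 nmi
Threshold 105 nmi: Farrow (54.5 nmi) is within range.

Farrow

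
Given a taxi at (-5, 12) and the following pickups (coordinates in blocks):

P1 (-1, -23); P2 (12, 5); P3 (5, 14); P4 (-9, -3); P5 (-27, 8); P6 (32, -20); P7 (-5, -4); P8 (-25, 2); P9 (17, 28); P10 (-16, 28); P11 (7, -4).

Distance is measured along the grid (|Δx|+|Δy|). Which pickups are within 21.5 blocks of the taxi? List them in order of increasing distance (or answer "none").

P3, P7, P4

Distances from (-5, 12):
P1: |4| + |-35| = 4 + 35 = 39 blocks
P2: |17| + |-7| = 17 + 7 = 24 blocks
P3: |10| + |2| = 10 + 2 = 12 blocks
P4: |-4| + |-15| = 4 + 15 = 19 blocks
P5: |-22| + |-4| = 22 + 4 = 26 blocks
P6: |37| + |-32| = 37 + 32 = 69 blocks
P7: |0| + |-16| = 0 + 16 = 16 blocks
P8: |-20| + |-10| = 20 + 10 = 30 blocks
P9: |22| + |16| = 22 + 16 = 38 blocks
P10: |-11| + |16| = 11 + 16 = 27 blocks
P11: |12| + |-16| = 12 + 16 = 28 blocks
Threshold 21.5 blocks: P3 (12 blocks), P7 (16 blocks), P4 (19 blocks) are within range.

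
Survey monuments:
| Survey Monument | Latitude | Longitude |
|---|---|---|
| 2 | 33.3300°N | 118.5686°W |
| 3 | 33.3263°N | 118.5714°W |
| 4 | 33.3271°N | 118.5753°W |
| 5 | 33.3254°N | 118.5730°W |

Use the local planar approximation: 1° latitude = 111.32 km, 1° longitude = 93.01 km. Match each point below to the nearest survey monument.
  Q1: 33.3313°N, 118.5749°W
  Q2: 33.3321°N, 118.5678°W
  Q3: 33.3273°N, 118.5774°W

Q1→4; Q2→2; Q3→4

Q1 at 33.3313°N, 118.5749°W:
  2: √((-0.0013·111.32)² + (0.0063·93.01)²) = √(0.020943 + 0.343353) = 0.6036 km
  3: √((-0.0050·111.32)² + (0.0035·93.01)²) = √(0.309804 + 0.105973) = 0.6448 km
  4: √((-0.0042·111.32)² + (-0.0004·93.01)²) = √(0.218597 + 0.001384) = 0.4690 km
  5: √((-0.0059·111.32)² + (0.0019·93.01)²) = √(0.431370 + 0.031230) = 0.6801 km
  → nearest: 4 (0.4690 km)
Q2 at 33.3321°N, 118.5678°W:
  2: √((-0.0021·111.32)² + (-0.0008·93.01)²) = √(0.054649 + 0.005537) = 0.2453 km
  3: √((-0.0058·111.32)² + (-0.0036·93.01)²) = √(0.416872 + 0.112115) = 0.7273 km
  4: √((-0.0050·111.32)² + (-0.0075·93.01)²) = √(0.309804 + 0.486611) = 0.8924 km
  5: √((-0.0067·111.32)² + (-0.0052·93.01)²) = √(0.556283 + 0.233919) = 0.8889 km
  → nearest: 2 (0.2453 km)
Q3 at 33.3273°N, 118.5774°W:
  2: √((0.0027·111.32)² + (0.0088·93.01)²) = √(0.090339 + 0.669923) = 0.8719 km
  3: √((-0.0010·111.32)² + (0.0060·93.01)²) = √(0.012392 + 0.311431) = 0.5691 km
  4: √((-0.0002·111.32)² + (0.0021·93.01)²) = √(0.000496 + 0.038150) = 0.1966 km
  5: √((-0.0019·111.32)² + (0.0044·93.01)²) = √(0.044736 + 0.167481) = 0.4607 km
  → nearest: 4 (0.1966 km)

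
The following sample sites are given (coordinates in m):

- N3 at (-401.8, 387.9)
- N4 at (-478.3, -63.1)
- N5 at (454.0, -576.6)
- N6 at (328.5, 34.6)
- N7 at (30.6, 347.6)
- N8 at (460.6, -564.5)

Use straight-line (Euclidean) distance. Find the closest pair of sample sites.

Pairwise distances:
N3–N4: √((-76.5)² + (-451.0)²) = √(5852.2500 + 203401.0000) = 457.44 m
N3–N5: √((855.8)² + (-964.5)²) = √(732393.6400 + 930260.2500) = 1289.44 m
N3–N6: √((730.3)² + (-353.3)²) = √(533338.0900 + 124820.8900) = 811.27 m
N3–N7: √((432.4)² + (-40.3)²) = √(186969.7600 + 1624.0900) = 434.27 m
N3–N8: √((862.4)² + (-952.4)²) = √(743733.7600 + 907065.7600) = 1284.83 m
N4–N5: √((932.3)² + (-513.5)²) = √(869183.2900 + 263682.2500) = 1064.36 m
N4–N6: √((806.8)² + (97.7)²) = √(650926.2400 + 9545.2900) = 812.69 m
N4–N7: √((508.9)² + (410.7)²) = √(258979.2100 + 168674.4900) = 653.95 m
N4–N8: √((938.9)² + (-501.4)²) = √(881533.2100 + 251401.9600) = 1064.39 m
N5–N6: √((-125.5)² + (611.2)²) = √(15750.2500 + 373565.4400) = 623.95 m
N5–N7: √((-423.4)² + (924.2)²) = √(179267.5600 + 854145.6400) = 1016.57 m
N5–N8: √((6.6)² + (12.1)²) = √(43.5600 + 146.4100) = 13.78 m
N6–N7: √((-297.9)² + (313.0)²) = √(88744.4100 + 97969.0000) = 432.10 m
N6–N8: √((132.1)² + (-599.1)²) = √(17450.4100 + 358920.8100) = 613.49 m
N7–N8: √((430.0)² + (-912.1)²) = √(184900.0000 + 831926.4100) = 1008.38 m
Closest pair: N5–N8 at 13.78 m.

N5 and N8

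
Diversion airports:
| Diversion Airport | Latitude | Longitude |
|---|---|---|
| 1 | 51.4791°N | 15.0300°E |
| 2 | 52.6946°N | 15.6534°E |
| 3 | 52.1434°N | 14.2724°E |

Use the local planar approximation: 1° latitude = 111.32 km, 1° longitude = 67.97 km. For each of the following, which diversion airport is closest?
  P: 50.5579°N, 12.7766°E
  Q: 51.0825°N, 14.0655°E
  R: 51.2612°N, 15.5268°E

P→1; Q→1; R→1

P at 50.5579°N, 12.7766°E:
  1: √((0.9212·111.32)² + (2.2534·67.97)²) = √(10516.089022 + 23459.087752) = 184.3236 km
  2: √((2.1367·111.32)² + (2.8768·67.97)²) = √(56576.163666 + 38234.364839) = 307.9132 km
  3: √((1.5855·111.32)² + (1.4958·67.97)²) = √(31151.494585 + 10336.692517) = 203.6865 km
  → nearest: 1 (184.3236 km)
Q at 51.0825°N, 14.0655°E:
  1: √((0.3966·111.32)² + (0.9645·67.97)²) = √(1949.179410 + 4297.728771) = 79.0374 km
  2: √((1.6121·111.32)² + (1.5879·67.97)²) = √(32205.522631 + 11648.790569) = 209.4142 km
  3: √((1.0609·111.32)² + (0.2069·67.97)²) = √(13947.465446 + 197.767772) = 118.9337 km
  → nearest: 1 (79.0374 km)
R at 51.2612°N, 15.5268°E:
  1: √((0.2179·111.32)² + (-0.4968·67.97)²) = √(588.384002 + 1140.243786) = 41.5768 km
  2: √((1.4334·111.32)² + (0.1266·67.97)²) = √(25461.336440 + 74.046059) = 159.7979 km
  3: √((0.8822·111.32)² + (-1.2544·67.97)²) = √(9644.517428 + 7269.534978) = 130.0540 km
  → nearest: 1 (41.5768 km)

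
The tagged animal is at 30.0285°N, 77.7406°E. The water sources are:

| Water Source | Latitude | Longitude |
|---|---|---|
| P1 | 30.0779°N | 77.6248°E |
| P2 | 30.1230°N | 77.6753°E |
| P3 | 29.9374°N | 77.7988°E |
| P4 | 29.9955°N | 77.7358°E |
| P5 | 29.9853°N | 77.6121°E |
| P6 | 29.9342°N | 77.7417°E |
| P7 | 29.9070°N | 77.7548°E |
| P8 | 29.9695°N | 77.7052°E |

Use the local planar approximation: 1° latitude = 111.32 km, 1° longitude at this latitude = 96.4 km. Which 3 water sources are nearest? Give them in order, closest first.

Distances from 30.0285°N, 77.7406°E:
P1: 12.4441 km
P2: 12.2593 km
P3: 11.5898 km
P4: 3.7026 km
P5: 13.2881 km
P6: 10.4980 km
P7: 13.5945 km
P8: 7.4015 km
Sorted: P4 (3.7026 km) < P8 (7.4015 km) < P6 (10.4980 km) < P3 (11.5898 km) < P2 (12.2593 km) < …

P4, P8, P6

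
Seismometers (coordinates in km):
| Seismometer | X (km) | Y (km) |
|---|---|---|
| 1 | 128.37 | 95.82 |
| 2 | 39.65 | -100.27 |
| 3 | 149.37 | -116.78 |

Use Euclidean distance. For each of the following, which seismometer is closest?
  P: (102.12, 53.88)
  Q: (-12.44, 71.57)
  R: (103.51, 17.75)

P at (102.12, 53.88):
  1: 49.48 km
  2: 166.33 km
  3: 177.08 km
  → nearest: 1 (49.48 km)
Q at (-12.44, 71.57):
  1: 142.88 km
  2: 179.56 km
  3: 248.31 km
  → nearest: 1 (142.88 km)
R at (103.51, 17.75):
  1: 81.93 km
  2: 134.19 km
  3: 142.13 km
  → nearest: 1 (81.93 km)

P→1; Q→1; R→1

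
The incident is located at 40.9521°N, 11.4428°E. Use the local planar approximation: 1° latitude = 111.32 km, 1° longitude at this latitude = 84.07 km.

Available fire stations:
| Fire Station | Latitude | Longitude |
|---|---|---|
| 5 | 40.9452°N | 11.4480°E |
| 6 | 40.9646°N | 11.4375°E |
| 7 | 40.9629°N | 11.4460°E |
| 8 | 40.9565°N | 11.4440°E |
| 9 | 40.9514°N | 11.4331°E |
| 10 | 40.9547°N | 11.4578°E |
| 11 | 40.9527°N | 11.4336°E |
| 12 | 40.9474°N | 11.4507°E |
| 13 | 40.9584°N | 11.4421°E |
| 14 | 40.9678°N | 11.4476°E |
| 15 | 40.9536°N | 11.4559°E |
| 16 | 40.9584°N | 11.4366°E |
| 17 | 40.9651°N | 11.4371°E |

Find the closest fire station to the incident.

8

Distances from 40.9521°N, 11.4428°E:
5: √((-0.0069·111.32)² + (0.0052·84.07)²) = √(0.589990 + 0.191112) = 0.8838 km
6: √((0.0125·111.32)² + (-0.0053·84.07)²) = √(1.936272 + 0.198534) = 1.4611 km
7: √((0.0108·111.32)² + (0.0032·84.07)²) = √(1.445419 + 0.072374) = 1.2320 km
8: √((0.0044·111.32)² + (0.0012·84.07)²) = √(0.239912 + 0.010178) = 0.5001 km
9: √((-0.0007·111.32)² + (-0.0097·84.07)²) = √(0.006072 + 0.665006) = 0.8192 km
10: √((0.0026·111.32)² + (0.0150·84.07)²) = √(0.083771 + 1.590247) = 1.2938 km
11: √((0.0006·111.32)² + (-0.0092·84.07)²) = √(0.004461 + 0.598216) = 0.7763 km
12: √((-0.0047·111.32)² + (0.0079·84.07)²) = √(0.273742 + 0.441099) = 0.8455 km
13: √((0.0063·111.32)² + (-0.0007·84.07)²) = √(0.491844 + 0.003463) = 0.7038 km
14: √((0.0157·111.32)² + (0.0048·84.07)²) = √(3.054539 + 0.162841) = 1.7937 km
15: √((0.0015·111.32)² + (0.0131·84.07)²) = √(0.027882 + 1.212899) = 1.1139 km
16: √((0.0063·111.32)² + (-0.0062·84.07)²) = √(0.491844 + 0.271685) = 0.8738 km
17: √((0.0130·111.32)² + (-0.0057·84.07)²) = √(2.094272 + 0.229632) = 1.5244 km
Minimum: 8 at 0.5001 km.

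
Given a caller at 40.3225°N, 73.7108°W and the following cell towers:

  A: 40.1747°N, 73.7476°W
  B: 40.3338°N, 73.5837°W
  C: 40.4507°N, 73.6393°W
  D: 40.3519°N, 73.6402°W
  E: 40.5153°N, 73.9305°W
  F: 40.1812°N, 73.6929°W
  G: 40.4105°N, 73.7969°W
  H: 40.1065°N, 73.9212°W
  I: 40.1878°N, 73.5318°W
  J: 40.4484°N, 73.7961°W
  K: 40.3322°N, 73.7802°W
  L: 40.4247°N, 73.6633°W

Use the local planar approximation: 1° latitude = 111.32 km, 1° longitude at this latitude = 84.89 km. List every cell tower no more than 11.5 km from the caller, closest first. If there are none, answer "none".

K, D, B

Distances from 40.3225°N, 73.7108°W:
A: 16.7470 km
B: 10.8626 km
C: 15.5083 km
D: 6.8286 km
E: 28.4337 km
F: 15.8027 km
G: 12.2224 km
H: 29.9529 km
I: 21.3481 km
J: 15.7753 km
K: 5.9895 km
L: 12.0703 km
Threshold 11.5 km: K (5.9895 km), D (6.8286 km), B (10.8626 km) are within range.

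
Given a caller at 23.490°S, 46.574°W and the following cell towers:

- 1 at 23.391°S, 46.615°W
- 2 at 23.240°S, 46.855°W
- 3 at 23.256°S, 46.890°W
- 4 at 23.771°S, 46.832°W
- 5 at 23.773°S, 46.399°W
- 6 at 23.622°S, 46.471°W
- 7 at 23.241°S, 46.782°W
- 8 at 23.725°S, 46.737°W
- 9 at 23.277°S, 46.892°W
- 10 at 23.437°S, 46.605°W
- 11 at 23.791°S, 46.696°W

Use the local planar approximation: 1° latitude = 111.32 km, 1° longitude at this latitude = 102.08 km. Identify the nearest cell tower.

10

Distances from 23.490°S, 46.574°W:
1: 11.789 km
2: 39.966 km
3: 41.462 km
4: 40.891 km
5: 36.216 km
6: 18.068 km
7: 34.916 km
8: 31.003 km
9: 40.199 km
10: 6.695 km
11: 35.747 km
Minimum: 10 at 6.695 km.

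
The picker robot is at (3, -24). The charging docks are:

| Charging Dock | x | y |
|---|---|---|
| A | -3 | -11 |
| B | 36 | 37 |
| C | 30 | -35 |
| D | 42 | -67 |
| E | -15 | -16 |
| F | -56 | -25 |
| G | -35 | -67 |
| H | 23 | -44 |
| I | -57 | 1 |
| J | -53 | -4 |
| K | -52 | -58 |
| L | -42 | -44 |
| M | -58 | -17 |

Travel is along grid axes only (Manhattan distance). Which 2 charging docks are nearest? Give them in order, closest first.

Distances from (3, -24):
A: |-6| + |13| = 6 + 13 = 19
B: |33| + |61| = 33 + 61 = 94
C: |27| + |-11| = 27 + 11 = 38
D: |39| + |-43| = 39 + 43 = 82
E: |-18| + |8| = 18 + 8 = 26
F: |-59| + |-1| = 59 + 1 = 60
G: |-38| + |-43| = 38 + 43 = 81
H: |20| + |-20| = 20 + 20 = 40
I: |-60| + |25| = 60 + 25 = 85
J: |-56| + |20| = 56 + 20 = 76
K: |-55| + |-34| = 55 + 34 = 89
L: |-45| + |-20| = 45 + 20 = 65
M: |-61| + |7| = 61 + 7 = 68
Sorted: A (19) < E (26) < C (38) < H (40) < …

A, E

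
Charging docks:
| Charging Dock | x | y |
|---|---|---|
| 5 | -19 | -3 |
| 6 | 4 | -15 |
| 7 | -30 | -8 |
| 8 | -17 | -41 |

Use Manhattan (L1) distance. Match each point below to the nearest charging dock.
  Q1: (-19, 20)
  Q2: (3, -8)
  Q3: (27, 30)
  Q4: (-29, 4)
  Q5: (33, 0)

Q1→5; Q2→6; Q3→6; Q4→7; Q5→6

Q1 at (-19, 20):
  5: |0| + |-23| = 0 + 23 = 23
  6: |23| + |-35| = 23 + 35 = 58
  7: |-11| + |-28| = 11 + 28 = 39
  8: |2| + |-61| = 2 + 61 = 63
  → nearest: 5 (23)
Q2 at (3, -8):
  5: |-22| + |5| = 22 + 5 = 27
  6: |1| + |-7| = 1 + 7 = 8
  7: |-33| + |0| = 33 + 0 = 33
  8: |-20| + |-33| = 20 + 33 = 53
  → nearest: 6 (8)
Q3 at (27, 30):
  5: |-46| + |-33| = 46 + 33 = 79
  6: |-23| + |-45| = 23 + 45 = 68
  7: |-57| + |-38| = 57 + 38 = 95
  8: |-44| + |-71| = 44 + 71 = 115
  → nearest: 6 (68)
Q4 at (-29, 4):
  5: |10| + |-7| = 10 + 7 = 17
  6: |33| + |-19| = 33 + 19 = 52
  7: |-1| + |-12| = 1 + 12 = 13
  8: |12| + |-45| = 12 + 45 = 57
  → nearest: 7 (13)
Q5 at (33, 0):
  5: |-52| + |-3| = 52 + 3 = 55
  6: |-29| + |-15| = 29 + 15 = 44
  7: |-63| + |-8| = 63 + 8 = 71
  8: |-50| + |-41| = 50 + 41 = 91
  → nearest: 6 (44)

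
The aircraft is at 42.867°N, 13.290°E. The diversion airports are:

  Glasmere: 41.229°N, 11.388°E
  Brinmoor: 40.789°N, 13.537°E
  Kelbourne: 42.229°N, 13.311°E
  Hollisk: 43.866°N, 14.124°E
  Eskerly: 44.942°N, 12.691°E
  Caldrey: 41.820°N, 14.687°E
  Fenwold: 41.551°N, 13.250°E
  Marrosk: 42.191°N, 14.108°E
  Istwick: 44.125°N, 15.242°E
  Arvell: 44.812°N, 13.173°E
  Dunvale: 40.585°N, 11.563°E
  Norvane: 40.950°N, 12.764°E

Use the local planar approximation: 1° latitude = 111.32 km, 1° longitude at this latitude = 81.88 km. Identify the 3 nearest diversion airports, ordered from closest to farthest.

Distances from 42.867°N, 13.290°E:
Glasmere: √((-1.638·111.32)² + (-1.902·81.88)²) = √(33248.66331 + 24253.62694) = 239.796 km
Brinmoor: √((-2.078·111.32)² + (0.247·81.88)²) = √(53510.31182 + 409.02474) = 232.205 km
Kelbourne: √((-0.638·111.32)² + (0.021·81.88)²) = √(5044.14721 + 2.95661) = 71.043 km
Hollisk: √((0.999·111.32)² + (0.834·81.88)²) = √(12367.37051 + 4663.24002) = 130.501 km
Eskerly: √((2.075·111.32)² + (-0.599·81.88)²) = √(53355.91812 + 2405.52189) = 236.139 km
Caldrey: √((-1.047·111.32)² + (1.397·81.88)²) = √(13584.37803 + 13084.23935) = 163.305 km
Fenwold: √((-1.316·111.32)² + (-0.040·81.88)²) = √(21461.40617 + 10.72694) = 146.534 km
Marrosk: √((-0.676·111.32)² + (0.818·81.88)²) = √(5662.91167 + 4486.03105) = 100.742 km
Istwick: √((1.258·111.32)² + (1.952·81.88)²) = √(19611.35845 + 25545.55218) = 212.502 km
Arvell: √((1.945·111.32)² + (-0.117·81.88)²) = √(46879.78450 + 91.77563) = 216.729 km
Dunvale: √((-2.282·111.32)² + (-1.727·81.88)²) = √(64532.37896 + 19995.87177) = 290.737 km
Norvane: √((-1.917·111.32)² + (-0.526·81.88)²) = √(45539.74779 + 1854.92842) = 217.703 km
Sorted: Kelbourne (71.043 km) < Marrosk (100.742 km) < Hollisk (130.501 km) < Fenwold (146.534 km) < Caldrey (163.305 km) < …

Kelbourne, Marrosk, Hollisk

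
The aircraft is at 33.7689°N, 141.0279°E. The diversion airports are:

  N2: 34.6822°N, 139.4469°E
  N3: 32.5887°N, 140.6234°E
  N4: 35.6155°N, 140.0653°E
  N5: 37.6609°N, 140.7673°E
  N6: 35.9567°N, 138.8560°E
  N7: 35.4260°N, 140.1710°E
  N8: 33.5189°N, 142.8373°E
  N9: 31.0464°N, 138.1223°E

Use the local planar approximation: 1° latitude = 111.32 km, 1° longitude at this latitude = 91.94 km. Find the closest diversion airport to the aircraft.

N3

Distances from 33.7689°N, 141.0279°E:
N2: 177.3843 km
N3: 136.5421 km
N4: 223.8054 km
N5: 433.9194 km
N6: 314.9421 km
N7: 200.5876 km
N8: 168.6680 km
N9: 403.9986 km
Minimum: N3 at 136.5421 km.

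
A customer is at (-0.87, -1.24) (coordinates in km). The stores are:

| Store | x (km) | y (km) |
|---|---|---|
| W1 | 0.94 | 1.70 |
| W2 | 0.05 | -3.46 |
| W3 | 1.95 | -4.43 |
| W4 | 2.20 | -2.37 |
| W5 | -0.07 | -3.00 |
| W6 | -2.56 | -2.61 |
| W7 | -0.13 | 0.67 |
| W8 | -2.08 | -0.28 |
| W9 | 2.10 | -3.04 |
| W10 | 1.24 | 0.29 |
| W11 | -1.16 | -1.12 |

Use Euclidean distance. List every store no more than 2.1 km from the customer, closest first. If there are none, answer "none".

Distances from (-0.87, -1.24):
W1: 3.45 km
W2: 2.40 km
W3: 4.26 km
W4: 3.27 km
W5: 1.93 km
W6: 2.18 km
W7: 2.05 km
W8: 1.54 km
W9: 3.47 km
W10: 2.61 km
W11: 0.31 km
Threshold 2.1 km: W11 (0.31 km), W8 (1.54 km), W5 (1.93 km), W7 (2.05 km) are within range.

W11, W8, W5, W7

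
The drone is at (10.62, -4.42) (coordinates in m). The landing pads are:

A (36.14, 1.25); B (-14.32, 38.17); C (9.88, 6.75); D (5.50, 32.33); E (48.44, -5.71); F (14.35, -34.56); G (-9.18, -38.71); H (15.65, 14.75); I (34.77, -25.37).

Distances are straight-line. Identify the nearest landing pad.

Distances from (10.62, -4.42):
A: √((25.52)² + (5.67)²) = √(651.2704 + 32.1489) = 26.14 m
B: √((-24.94)² + (42.59)²) = √(622.0036 + 1813.9081) = 49.35 m
C: √((-0.74)² + (11.17)²) = √(0.5476 + 124.7689) = 11.19 m
D: √((-5.12)² + (36.75)²) = √(26.2144 + 1350.5625) = 37.10 m
E: √((37.82)² + (-1.29)²) = √(1430.3524 + 1.6641) = 37.84 m
F: √((3.73)² + (-30.14)²) = √(13.9129 + 908.4196) = 30.37 m
G: √((-19.80)² + (-34.29)²) = √(392.0400 + 1175.8041) = 39.60 m
H: √((5.03)² + (19.17)²) = √(25.3009 + 367.4889) = 19.82 m
I: √((24.15)² + (-20.95)²) = √(583.2225 + 438.9025) = 31.97 m
Minimum: C at 11.19 m.

C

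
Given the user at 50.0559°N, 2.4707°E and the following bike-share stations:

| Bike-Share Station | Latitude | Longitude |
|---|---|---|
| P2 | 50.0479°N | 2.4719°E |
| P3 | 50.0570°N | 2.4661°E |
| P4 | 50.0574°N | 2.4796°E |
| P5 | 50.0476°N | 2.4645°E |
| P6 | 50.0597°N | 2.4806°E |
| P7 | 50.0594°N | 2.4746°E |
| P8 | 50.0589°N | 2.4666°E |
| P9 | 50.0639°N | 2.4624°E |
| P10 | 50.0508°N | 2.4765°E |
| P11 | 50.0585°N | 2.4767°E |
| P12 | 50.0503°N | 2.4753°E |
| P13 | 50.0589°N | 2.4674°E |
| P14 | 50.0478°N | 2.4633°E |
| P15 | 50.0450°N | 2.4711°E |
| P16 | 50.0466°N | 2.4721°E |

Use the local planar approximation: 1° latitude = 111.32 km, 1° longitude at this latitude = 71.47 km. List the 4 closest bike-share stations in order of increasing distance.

Distances from 50.0559°N, 2.4707°E:
P2: √((-0.0080·111.32)² + (0.0012·71.47)²) = √(0.793097 + 0.007355) = 0.8947 km
P3: √((0.0011·111.32)² + (-0.0046·71.47)²) = √(0.014994 + 0.108084) = 0.3508 km
P4: √((0.0015·111.32)² + (0.0089·71.47)²) = √(0.027882 + 0.404602) = 0.6576 km
P5: √((-0.0083·111.32)² + (-0.0062·71.47)²) = √(0.853695 + 0.196350) = 1.0247 km
P6: √((0.0038·111.32)² + (0.0099·71.47)²) = √(0.178943 + 0.500631) = 0.8244 km
P7: √((0.0035·111.32)² + (0.0039·71.47)²) = √(0.151804 + 0.077692) = 0.4791 km
P8: √((0.0030·111.32)² + (-0.0041·71.47)²) = √(0.111529 + 0.085865) = 0.4443 km
P9: √((0.0080·111.32)² + (-0.0083·71.47)²) = √(0.793097 + 0.351887) = 1.0700 km
P10: √((-0.0051·111.32)² + (0.0058·71.47)²) = √(0.322320 + 0.171832) = 0.7030 km
P11: √((0.0026·111.32)² + (0.0060·71.47)²) = √(0.083771 + 0.183887) = 0.5174 km
P12: √((-0.0056·111.32)² + (0.0046·71.47)²) = √(0.388618 + 0.108084) = 0.7048 km
P13: √((0.0030·111.32)² + (-0.0033·71.47)²) = √(0.111529 + 0.055626) = 0.4088 km
P14: √((-0.0081·111.32)² + (-0.0074·71.47)²) = √(0.813048 + 0.279712) = 1.0454 km
P15: √((-0.0109·111.32)² + (0.0004·71.47)²) = √(1.472310 + 0.000817) = 1.2137 km
P16: √((-0.0093·111.32)² + (0.0014·71.47)²) = √(1.071796 + 0.010012) = 1.0401 km
Sorted: P3 (0.3508 km) < P13 (0.4088 km) < P8 (0.4443 km) < P7 (0.4791 km) < P11 (0.5174 km) < P4 (0.6576 km) < …

P3, P13, P8, P7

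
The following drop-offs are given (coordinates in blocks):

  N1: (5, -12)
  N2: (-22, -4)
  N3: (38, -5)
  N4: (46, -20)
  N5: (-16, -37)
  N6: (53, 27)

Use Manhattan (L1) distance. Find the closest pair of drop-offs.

N3 and N4

Pairwise distances:
N3–N4: |8| + |-15| = 8 + 15 = 23 blocks
N1–N2: |-27| + |8| = 27 + 8 = 35 blocks
N2–N5: |6| + |-33| = 6 + 33 = 39 blocks
N1–N3: |33| + |7| = 33 + 7 = 40 blocks
N1–N5: |-21| + |-25| = 21 + 25 = 46 blocks
N3–N6: |15| + |32| = 15 + 32 = 47 blocks
N1–N4: |41| + |-8| = 41 + 8 = 49 blocks
N4–N6: |7| + |47| = 7 + 47 = 54 blocks
N2–N3: |60| + |-1| = 60 + 1 = 61 blocks
N4–N5: |-62| + |-17| = 62 + 17 = 79 blocks
N2–N4: |68| + |-16| = 68 + 16 = 84 blocks
N3–N5: |-54| + |-32| = 54 + 32 = 86 blocks
N1–N6: |48| + |39| = 48 + 39 = 87 blocks
N2–N6: |75| + |31| = 75 + 31 = 106 blocks
N5–N6: |69| + |64| = 69 + 64 = 133 blocks
Closest pair: N3–N4 at 23 blocks.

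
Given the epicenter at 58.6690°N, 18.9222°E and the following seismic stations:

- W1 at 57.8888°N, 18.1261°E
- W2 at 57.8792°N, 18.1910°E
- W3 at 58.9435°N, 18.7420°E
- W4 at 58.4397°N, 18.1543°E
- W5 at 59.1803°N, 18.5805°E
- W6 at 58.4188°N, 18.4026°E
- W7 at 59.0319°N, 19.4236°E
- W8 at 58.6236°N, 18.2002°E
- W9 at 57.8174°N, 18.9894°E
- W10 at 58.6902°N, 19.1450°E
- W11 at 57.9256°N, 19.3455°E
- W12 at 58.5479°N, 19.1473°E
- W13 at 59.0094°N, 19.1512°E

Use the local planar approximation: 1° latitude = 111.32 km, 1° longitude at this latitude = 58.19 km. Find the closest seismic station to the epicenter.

W10

Distances from 58.6690°N, 18.9222°E:
W1: √((-0.7802·111.32)² + (-0.7961·58.19)²) = √(7543.246280 + 2146.011091) = 98.4340 km
W2: √((-0.7898·111.32)² + (-0.7312·58.19)²) = √(7730.020651 + 1810.377235) = 97.6750 km
W3: √((0.2745·111.32)² + (-0.1802·58.19)²) = √(933.751028 + 109.952799) = 32.3064 km
W4: √((-0.2293·111.32)² + (-0.7679·58.19)²) = √(651.560135 + 1996.668882) = 51.4609 km
W5: √((0.5113·111.32)² + (-0.3417·58.19)²) = √(3239.649162 + 395.354487) = 60.2910 km
W6: √((-0.2502·111.32)² + (-0.5196·58.19)²) = √(775.748610 + 914.186912) = 41.1088 km
W7: √((0.3629·111.32)² + (0.5014·58.19)²) = √(1632.000666 + 851.266168) = 49.8324 km
W8: √((-0.0454·111.32)² + (-0.7220·58.19)²) = √(25.542188 + 1765.107294) = 42.3161 km
W9: √((-0.8516·111.32)² + (0.0672·58.19)²) = √(8987.061235 + 15.290978) = 94.8807 km
W10: √((0.0212·111.32)² + (0.2228·58.19)²) = √(5.569524 + 168.084276) = 13.1778 km
W11: √((-0.7434·111.32)² + (0.4233·58.19)²) = √(6848.437692 + 606.726901) = 86.3433 km
W12: √((-0.1211·111.32)² + (0.2251·58.19)²) = √(181.733371 + 171.572510) = 18.7964 km
W13: √((0.3404·111.32)² + (0.2290·58.19)²) = √(1435.904307 + 177.569217) = 40.1681 km
Minimum: W10 at 13.1778 km.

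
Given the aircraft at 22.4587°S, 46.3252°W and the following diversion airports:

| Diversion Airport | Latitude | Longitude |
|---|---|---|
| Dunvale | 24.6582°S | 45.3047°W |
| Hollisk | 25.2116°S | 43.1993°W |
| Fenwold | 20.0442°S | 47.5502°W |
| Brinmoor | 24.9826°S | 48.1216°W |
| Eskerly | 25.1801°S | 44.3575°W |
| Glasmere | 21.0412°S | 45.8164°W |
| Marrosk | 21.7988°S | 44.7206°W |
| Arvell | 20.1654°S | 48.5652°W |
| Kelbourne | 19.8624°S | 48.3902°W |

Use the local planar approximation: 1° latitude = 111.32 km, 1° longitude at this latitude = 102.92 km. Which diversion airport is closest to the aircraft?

Distances from 22.4587°S, 46.3252°W:
Dunvale: √((-2.1995·111.32)² + (1.0205·102.92)²) = √(59950.709601 + 11031.271492) = 266.4244 km
Hollisk: √((-2.7529·111.32)² + (3.1259·102.92)²) = √(93913.335789 + 103502.232166) = 444.3147 km
Fenwold: √((2.4145·111.32)² + (-1.2250·102.92)²) = √(72243.838783 + 15895.409929) = 296.8826 km
Brinmoor: √((-2.5239·111.32)² + (-1.7964·102.92)²) = √(78938.829532 + 34182.643673) = 336.3354 km
Eskerly: √((-2.7214·111.32)² + (1.9677·102.92)²) = √(91776.429177 + 41012.602266) = 364.4023 km
Glasmere: √((1.4175·111.32)² + (0.5088·102.92)²) = √(24899.609175 + 2742.166118) = 166.2582 km
Marrosk: √((0.6599·111.32)² + (1.6046·102.92)²) = √(5396.381591 + 27273.013710) = 180.7468 km
Arvell: √((2.2933·111.32)² + (-2.2400·102.92)²) = √(65173.063751 + 53149.060465) = 343.9798 km
Kelbourne: √((2.5963·111.32)² + (-2.0650·102.92)²) = √(83532.627453 + 45168.915888) = 358.7500 km
Minimum: Glasmere at 166.2582 km.

Glasmere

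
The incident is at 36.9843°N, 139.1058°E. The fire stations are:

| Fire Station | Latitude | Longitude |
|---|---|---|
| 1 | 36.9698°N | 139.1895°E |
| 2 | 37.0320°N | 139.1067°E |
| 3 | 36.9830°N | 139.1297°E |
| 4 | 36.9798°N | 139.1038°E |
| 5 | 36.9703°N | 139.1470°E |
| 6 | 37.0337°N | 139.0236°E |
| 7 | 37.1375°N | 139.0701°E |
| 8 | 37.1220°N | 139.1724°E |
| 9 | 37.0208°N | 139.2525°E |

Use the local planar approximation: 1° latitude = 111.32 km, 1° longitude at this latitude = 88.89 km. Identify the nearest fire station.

Distances from 36.9843°N, 139.1058°E:
1: √((-0.0145·111.32)² + (0.0837·88.89)²) = √(2.605448 + 55.354984) = 7.6132 km
2: √((0.0477·111.32)² + (0.0009·88.89)²) = √(28.195718 + 0.006400) = 5.3106 km
3: √((-0.0013·111.32)² + (0.0239·88.89)²) = √(0.020943 + 4.513377) = 2.1294 km
4: √((-0.0045·111.32)² + (-0.0020·88.89)²) = √(0.250941 + 0.031606) = 0.5316 km
5: √((-0.0140·111.32)² + (0.0412·88.89)²) = √(2.428860 + 13.412207) = 3.9801 km
6: √((0.0494·111.32)² + (-0.0822·88.89)²) = √(30.241289 + 53.388712) = 9.1449 km
7: √((0.1532·111.32)² + (-0.0357·88.89)²) = √(290.846556 + 10.070296) = 17.3470 km
8: √((0.1377·111.32)² + (0.0666·88.89)²) = √(234.971006 + 35.047276) = 16.4322 km
9: √((0.0365·111.32)² + (0.1467·88.89)²) = √(16.509432 + 170.045851) = 13.6585 km
Minimum: 4 at 0.5316 km.

4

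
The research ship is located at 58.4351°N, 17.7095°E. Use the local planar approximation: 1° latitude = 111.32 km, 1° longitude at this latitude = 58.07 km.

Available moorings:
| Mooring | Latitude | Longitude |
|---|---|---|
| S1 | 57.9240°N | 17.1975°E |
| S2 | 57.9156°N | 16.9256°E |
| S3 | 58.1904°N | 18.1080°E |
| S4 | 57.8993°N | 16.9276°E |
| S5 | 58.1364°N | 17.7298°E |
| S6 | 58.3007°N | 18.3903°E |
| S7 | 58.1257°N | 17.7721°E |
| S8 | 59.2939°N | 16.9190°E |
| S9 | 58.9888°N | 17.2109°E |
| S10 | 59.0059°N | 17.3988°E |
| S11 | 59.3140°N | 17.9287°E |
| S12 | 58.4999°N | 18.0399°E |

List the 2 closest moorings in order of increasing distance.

S12, S5

Distances from 58.4351°N, 17.7095°E:
S1: √((-0.5111·111.32)² + (-0.5120·58.07)²) = √(3237.115217 + 883.982310) = 64.1958 km
S2: √((-0.5195·111.32)² + (-0.7839·58.07)²) = √(3344.394489 + 2072.168087) = 73.5973 km
S3: √((-0.2447·111.32)² + (0.3985·58.07)²) = √(742.017818 + 535.501021) = 35.7424 km
S4: √((-0.5358·111.32)² + (-0.7819·58.07)²) = √(3557.556563 + 2061.607941) = 74.9611 km
S5: √((-0.2987·111.32)² + (0.0203·58.07)²) = √(1105.647888 + 1.389619) = 33.2722 km
S6: √((-0.1344·111.32)² + (0.6808·58.07)²) = √(223.843729 + 1562.941584) = 42.2704 km
S7: √((-0.3094·111.32)² + (0.0626·58.07)²) = √(1186.279469 + 13.214548) = 34.6337 km
S8: √((0.8588·111.32)² + (-0.7905·58.07)²) = √(9139.668982 + 2107.207972) = 106.0513 km
S9: √((0.5537·111.32)² + (-0.4986·58.07)²) = √(3799.228744 + 838.316860) = 68.0995 km
S10: √((0.5708·111.32)² + (-0.3107·58.07)²) = √(4037.516631 + 325.526357) = 66.0533 km
S11: √((0.8789·111.32)² + (0.2192·58.07)²) = √(9572.498881 + 162.026015) = 98.6637 km
S12: √((0.0648·111.32)² + (0.3304·58.07)²) = √(52.035102 + 368.115182) = 20.4976 km
Sorted: S12 (20.4976 km) < S5 (33.2722 km) < S7 (34.6337 km) < S3 (35.7424 km) < …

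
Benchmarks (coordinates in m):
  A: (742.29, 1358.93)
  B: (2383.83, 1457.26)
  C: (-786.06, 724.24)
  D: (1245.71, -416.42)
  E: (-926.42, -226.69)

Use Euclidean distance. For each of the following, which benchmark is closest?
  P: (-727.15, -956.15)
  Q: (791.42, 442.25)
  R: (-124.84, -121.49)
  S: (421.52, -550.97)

P at (-727.15, -956.15):
  A: √((1469.44)² + (2315.08)²) = √(2159253.9136 + 5359595.4064) = 2742.05 m
  B: √((3110.98)² + (2413.41)²) = √(9678196.5604 + 5824547.8281) = 3937.35 m
  C: √((-58.91)² + (1680.39)²) = √(3470.3881 + 2823710.5521) = 1681.42 m
  D: √((1972.86)² + (539.73)²) = √(3892176.5796 + 291308.4729) = 2045.36 m
  E: √((-199.27)² + (729.46)²) = √(39708.5329 + 532111.8916) = 756.19 m
  → nearest: E (756.19 m)
Q at (791.42, 442.25):
  A: √((-49.13)² + (916.68)²) = √(2413.7569 + 840302.2224) = 918.00 m
  B: √((1592.41)² + (1015.01)²) = √(2535769.6081 + 1030245.3001) = 1888.39 m
  C: √((-1577.48)² + (281.99)²) = √(2488443.1504 + 79518.3601) = 1602.49 m
  D: √((454.29)² + (-858.67)²) = √(206379.4041 + 737314.1689) = 971.44 m
  E: √((-1717.84)² + (-668.94)²) = √(2950974.2656 + 447480.7236) = 1843.49 m
  → nearest: A (918.00 m)
R at (-124.84, -121.49):
  A: √((867.13)² + (1480.42)²) = √(751914.4369 + 2191643.3764) = 1715.68 m
  B: √((2508.67)² + (1578.75)²) = √(6293425.1689 + 2492451.5625) = 2964.10 m
  C: √((-661.22)² + (845.73)²) = √(437211.8884 + 715259.2329) = 1073.53 m
  D: √((1370.55)² + (-294.93)²) = √(1878407.3025 + 86983.7049) = 1401.92 m
  E: √((-801.58)² + (-105.20)²) = √(642530.4964 + 11067.0400) = 808.45 m
  → nearest: E (808.45 m)
S at (421.52, -550.97):
  A: √((320.77)² + (1909.90)²) = √(102893.3929 + 3647718.0100) = 1936.65 m
  B: √((1962.31)² + (2008.23)²) = √(3850660.5361 + 4032987.7329) = 2807.78 m
  C: √((-1207.58)² + (1275.21)²) = √(1458249.4564 + 1626160.5441) = 1756.25 m
  D: √((824.19)² + (134.55)²) = √(679289.1561 + 18103.7025) = 835.10 m
  E: √((-1347.94)² + (324.28)²) = √(1816942.2436 + 105157.5184) = 1386.40 m
  → nearest: D (835.10 m)

P→E; Q→A; R→E; S→D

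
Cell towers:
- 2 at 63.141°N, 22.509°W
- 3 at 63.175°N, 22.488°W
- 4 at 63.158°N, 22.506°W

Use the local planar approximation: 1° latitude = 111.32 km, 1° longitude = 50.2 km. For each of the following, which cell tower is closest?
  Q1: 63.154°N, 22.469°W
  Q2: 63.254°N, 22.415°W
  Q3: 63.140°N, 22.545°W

Q1 at 63.154°N, 22.469°W:
  2: 2.475 km
  3: 2.525 km
  4: 1.910 km
  → nearest: 4 (1.910 km)
Q2 at 63.254°N, 22.415°W:
  2: 13.435 km
  3: 9.527 km
  4: 11.622 km
  → nearest: 3 (9.527 km)
Q3 at 63.140°N, 22.545°W:
  2: 1.811 km
  3: 4.834 km
  4: 2.801 km
  → nearest: 2 (1.811 km)

Q1→4; Q2→3; Q3→2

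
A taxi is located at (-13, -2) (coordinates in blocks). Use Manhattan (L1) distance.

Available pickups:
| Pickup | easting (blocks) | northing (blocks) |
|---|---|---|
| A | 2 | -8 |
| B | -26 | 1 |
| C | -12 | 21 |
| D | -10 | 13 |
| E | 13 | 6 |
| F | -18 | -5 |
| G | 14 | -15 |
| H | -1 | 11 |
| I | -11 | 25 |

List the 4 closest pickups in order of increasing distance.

Distances from (-13, -2):
A: |15| + |-6| = 15 + 6 = 21 blocks
B: |-13| + |3| = 13 + 3 = 16 blocks
C: |1| + |23| = 1 + 23 = 24 blocks
D: |3| + |15| = 3 + 15 = 18 blocks
E: |26| + |8| = 26 + 8 = 34 blocks
F: |-5| + |-3| = 5 + 3 = 8 blocks
G: |27| + |-13| = 27 + 13 = 40 blocks
H: |12| + |13| = 12 + 13 = 25 blocks
I: |2| + |27| = 2 + 27 = 29 blocks
Sorted: F (8 blocks) < B (16 blocks) < D (18 blocks) < A (21 blocks) < C (24 blocks) < H (25 blocks) < …

F, B, D, A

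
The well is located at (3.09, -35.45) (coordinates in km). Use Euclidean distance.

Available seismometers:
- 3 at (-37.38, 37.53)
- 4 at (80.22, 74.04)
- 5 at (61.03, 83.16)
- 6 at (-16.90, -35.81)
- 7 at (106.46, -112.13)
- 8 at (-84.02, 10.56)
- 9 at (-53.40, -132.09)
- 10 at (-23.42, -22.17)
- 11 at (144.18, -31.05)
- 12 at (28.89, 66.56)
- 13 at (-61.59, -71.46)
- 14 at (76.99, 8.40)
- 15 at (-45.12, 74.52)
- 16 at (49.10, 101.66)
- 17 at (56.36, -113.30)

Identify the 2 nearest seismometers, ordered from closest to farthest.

Distances from (3.09, -35.45):
3: 83.45 km
4: 133.93 km
5: 132.01 km
6: 19.99 km
7: 128.71 km
8: 98.51 km
9: 111.94 km
10: 29.65 km
11: 141.16 km
12: 105.22 km
13: 74.03 km
14: 85.93 km
15: 120.07 km
16: 144.62 km
17: 94.33 km
Sorted: 6 (19.99 km) < 10 (29.65 km) < 13 (74.03 km) < 3 (83.45 km) < …

6, 10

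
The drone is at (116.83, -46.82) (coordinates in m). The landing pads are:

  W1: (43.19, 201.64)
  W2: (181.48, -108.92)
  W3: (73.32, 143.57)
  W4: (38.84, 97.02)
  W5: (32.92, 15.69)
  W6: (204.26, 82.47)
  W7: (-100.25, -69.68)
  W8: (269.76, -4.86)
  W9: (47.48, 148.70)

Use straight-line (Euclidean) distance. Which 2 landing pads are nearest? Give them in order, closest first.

Distances from (116.83, -46.82):
W1: 259.14 m
W2: 89.64 m
W3: 195.30 m
W4: 163.62 m
W5: 104.63 m
W6: 156.08 m
W7: 218.28 m
W8: 158.58 m
W9: 207.45 m
Sorted: W2 (89.64 m) < W5 (104.63 m) < W6 (156.08 m) < W8 (158.58 m) < …

W2, W5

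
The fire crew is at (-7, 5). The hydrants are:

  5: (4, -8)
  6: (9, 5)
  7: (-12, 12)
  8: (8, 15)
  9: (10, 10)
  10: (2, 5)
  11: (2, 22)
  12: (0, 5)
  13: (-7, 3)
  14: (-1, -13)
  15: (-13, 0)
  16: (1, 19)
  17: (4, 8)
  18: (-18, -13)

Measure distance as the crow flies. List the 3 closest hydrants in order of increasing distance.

13, 12, 15

Distances from (-7, 5):
5: √((11)² + (-13)²) = √(121.000 + 169.000) = 17.0
6: √((16)² + (0)²) = √(256.000 + 0.000) = 16.0
7: √((-5)² + (7)²) = √(25.000 + 49.000) = 8.6
8: √((15)² + (10)²) = √(225.000 + 100.000) = 18.0
9: √((17)² + (5)²) = √(289.000 + 25.000) = 17.7
10: √((9)² + (0)²) = √(81.000 + 0.000) = 9.0
11: √((9)² + (17)²) = √(81.000 + 289.000) = 19.2
12: √((7)² + (0)²) = √(49.000 + 0.000) = 7.0
13: √((0)² + (-2)²) = √(0.000 + 4.000) = 2.0
14: √((6)² + (-18)²) = √(36.000 + 324.000) = 19.0
15: √((-6)² + (-5)²) = √(36.000 + 25.000) = 7.8
16: √((8)² + (14)²) = √(64.000 + 196.000) = 16.1
17: √((11)² + (3)²) = √(121.000 + 9.000) = 11.4
18: √((-11)² + (-18)²) = √(121.000 + 324.000) = 21.1
Sorted: 13 (2.0) < 12 (7.0) < 15 (7.8) < 7 (8.6) < 10 (9.0) < …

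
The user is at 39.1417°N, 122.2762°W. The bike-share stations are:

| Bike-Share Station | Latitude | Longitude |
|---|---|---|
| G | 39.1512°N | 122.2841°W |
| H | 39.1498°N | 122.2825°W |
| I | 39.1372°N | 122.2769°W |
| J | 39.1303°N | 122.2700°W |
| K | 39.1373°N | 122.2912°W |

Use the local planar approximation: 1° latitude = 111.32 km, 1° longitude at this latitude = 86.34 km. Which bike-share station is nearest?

I

Distances from 39.1417°N, 122.2762°W:
G: √((0.0095·111.32)² + (-0.0079·86.34)²) = √(1.118391 + 0.465241) = 1.2584 km
H: √((0.0081·111.32)² + (-0.0063·86.34)²) = √(0.813048 + 0.295873) = 1.0531 km
I: √((-0.0045·111.32)² + (-0.0007·86.34)²) = √(0.250941 + 0.003653) = 0.5046 km
J: √((-0.0114·111.32)² + (0.0062·86.34)²) = √(1.610483 + 0.286555) = 1.3773 km
K: √((-0.0044·111.32)² + (-0.0150·86.34)²) = √(0.239912 + 1.677284) = 1.3846 km
Minimum: I at 0.5046 km.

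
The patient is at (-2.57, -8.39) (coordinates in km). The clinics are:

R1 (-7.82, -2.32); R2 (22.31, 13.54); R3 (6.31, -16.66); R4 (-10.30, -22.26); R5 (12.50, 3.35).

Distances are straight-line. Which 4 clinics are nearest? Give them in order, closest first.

Distances from (-2.57, -8.39):
R1: √((-5.25)² + (6.07)²) = √(27.5625 + 36.8449) = 8.03 km
R2: √((24.88)² + (21.93)²) = √(619.0144 + 480.9249) = 33.17 km
R3: √((8.88)² + (-8.27)²) = √(78.8544 + 68.3929) = 12.13 km
R4: √((-7.73)² + (-13.87)²) = √(59.7529 + 192.3769) = 15.88 km
R5: √((15.07)² + (11.74)²) = √(227.1049 + 137.8276) = 19.10 km
Sorted: R1 (8.03 km) < R3 (12.13 km) < R4 (15.88 km) < R5 (19.10 km) < R2 (33.17 km)

R1, R3, R4, R5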